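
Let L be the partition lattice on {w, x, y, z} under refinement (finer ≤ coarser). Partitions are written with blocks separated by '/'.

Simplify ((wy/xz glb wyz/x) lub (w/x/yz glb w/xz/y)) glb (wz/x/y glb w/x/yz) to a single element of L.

w/x/y/z

wy/xz ∧ wyz/x = wy/x/z
w/x/yz ∧ w/xz/y = w/x/y/z
wy/x/z ∨ w/x/y/z = wy/x/z
wz/x/y ∧ w/x/yz = w/x/y/z
wy/x/z ∧ w/x/y/z = w/x/y/z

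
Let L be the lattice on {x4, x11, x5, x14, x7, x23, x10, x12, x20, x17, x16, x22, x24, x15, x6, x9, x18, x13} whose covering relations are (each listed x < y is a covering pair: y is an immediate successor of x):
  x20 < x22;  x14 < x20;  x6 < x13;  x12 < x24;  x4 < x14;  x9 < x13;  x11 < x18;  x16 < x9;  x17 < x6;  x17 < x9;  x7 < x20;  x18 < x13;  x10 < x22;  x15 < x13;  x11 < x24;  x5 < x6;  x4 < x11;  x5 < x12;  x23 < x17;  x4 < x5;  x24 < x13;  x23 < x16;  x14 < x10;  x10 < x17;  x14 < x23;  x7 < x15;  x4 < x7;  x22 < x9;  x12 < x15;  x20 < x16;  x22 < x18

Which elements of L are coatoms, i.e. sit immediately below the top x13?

x15, x18, x24, x6, x9

The coatoms are exactly the elements covered by x13: x15, x18, x24, x6, x9.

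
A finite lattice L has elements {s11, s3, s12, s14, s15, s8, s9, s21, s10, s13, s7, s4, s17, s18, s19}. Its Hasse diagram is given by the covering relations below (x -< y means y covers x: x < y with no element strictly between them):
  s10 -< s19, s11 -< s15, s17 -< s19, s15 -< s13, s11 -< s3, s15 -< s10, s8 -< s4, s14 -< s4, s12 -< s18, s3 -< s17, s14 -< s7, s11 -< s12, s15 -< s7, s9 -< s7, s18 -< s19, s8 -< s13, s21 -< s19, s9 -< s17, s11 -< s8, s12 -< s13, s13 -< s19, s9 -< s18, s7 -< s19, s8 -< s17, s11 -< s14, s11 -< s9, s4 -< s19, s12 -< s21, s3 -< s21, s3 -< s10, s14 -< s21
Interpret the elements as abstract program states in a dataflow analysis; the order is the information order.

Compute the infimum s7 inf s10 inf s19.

s15

Common lower bounds of {s7, s10, s19}: s11, s15.
The greatest among these is s15.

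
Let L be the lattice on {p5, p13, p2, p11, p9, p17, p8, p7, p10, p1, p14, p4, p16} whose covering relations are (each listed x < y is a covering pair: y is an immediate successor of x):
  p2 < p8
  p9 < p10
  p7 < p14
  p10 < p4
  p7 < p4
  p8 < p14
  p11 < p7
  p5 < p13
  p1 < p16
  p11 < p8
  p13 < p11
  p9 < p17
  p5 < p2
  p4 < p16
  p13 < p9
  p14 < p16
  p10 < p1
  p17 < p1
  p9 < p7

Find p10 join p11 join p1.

Common upper bounds of {p10, p11, p1}: p16.
The least among these is p16.

p16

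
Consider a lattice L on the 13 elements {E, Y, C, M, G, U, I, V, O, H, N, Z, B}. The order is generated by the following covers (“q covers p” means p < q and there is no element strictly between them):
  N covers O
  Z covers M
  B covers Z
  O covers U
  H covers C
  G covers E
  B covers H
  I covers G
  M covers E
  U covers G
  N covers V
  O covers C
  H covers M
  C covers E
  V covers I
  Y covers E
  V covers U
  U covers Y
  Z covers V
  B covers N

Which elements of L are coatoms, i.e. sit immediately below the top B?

H, N, Z

The coatoms are exactly the elements covered by B: H, N, Z.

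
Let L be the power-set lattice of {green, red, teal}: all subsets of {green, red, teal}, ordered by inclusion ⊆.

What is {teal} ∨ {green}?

Common upper bounds of {{teal}, {green}}: {green,red,teal}, {green,teal}.
The least among these is {green,teal}.

{green,teal}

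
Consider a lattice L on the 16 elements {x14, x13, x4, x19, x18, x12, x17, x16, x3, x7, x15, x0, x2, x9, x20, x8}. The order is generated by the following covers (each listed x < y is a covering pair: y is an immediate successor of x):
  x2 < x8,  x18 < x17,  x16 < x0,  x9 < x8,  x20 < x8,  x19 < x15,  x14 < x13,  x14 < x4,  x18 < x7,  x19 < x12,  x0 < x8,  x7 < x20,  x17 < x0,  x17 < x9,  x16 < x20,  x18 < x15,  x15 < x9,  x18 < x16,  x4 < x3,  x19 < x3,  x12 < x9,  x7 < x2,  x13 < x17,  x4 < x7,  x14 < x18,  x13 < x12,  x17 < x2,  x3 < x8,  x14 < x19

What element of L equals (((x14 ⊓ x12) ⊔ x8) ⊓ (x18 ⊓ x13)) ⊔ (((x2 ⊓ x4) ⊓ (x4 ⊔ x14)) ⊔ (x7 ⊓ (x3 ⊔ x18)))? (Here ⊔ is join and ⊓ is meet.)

x14 ∧ x12 = x14
x14 ∨ x8 = x8
x18 ∧ x13 = x14
x8 ∧ x14 = x14
x2 ∧ x4 = x4
x4 ∨ x14 = x4
x4 ∧ x4 = x4
x3 ∨ x18 = x8
x7 ∧ x8 = x7
x4 ∨ x7 = x7
x14 ∨ x7 = x7

x7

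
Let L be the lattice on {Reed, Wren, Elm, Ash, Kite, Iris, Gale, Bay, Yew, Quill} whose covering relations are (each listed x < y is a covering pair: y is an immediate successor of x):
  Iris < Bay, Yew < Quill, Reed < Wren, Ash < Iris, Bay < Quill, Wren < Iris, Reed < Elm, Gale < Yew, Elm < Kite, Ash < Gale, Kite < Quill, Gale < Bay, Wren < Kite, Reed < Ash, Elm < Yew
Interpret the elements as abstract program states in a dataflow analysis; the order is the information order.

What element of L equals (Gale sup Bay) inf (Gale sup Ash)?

Gale ∨ Bay = Bay
Gale ∨ Ash = Gale
Bay ∧ Gale = Gale

Gale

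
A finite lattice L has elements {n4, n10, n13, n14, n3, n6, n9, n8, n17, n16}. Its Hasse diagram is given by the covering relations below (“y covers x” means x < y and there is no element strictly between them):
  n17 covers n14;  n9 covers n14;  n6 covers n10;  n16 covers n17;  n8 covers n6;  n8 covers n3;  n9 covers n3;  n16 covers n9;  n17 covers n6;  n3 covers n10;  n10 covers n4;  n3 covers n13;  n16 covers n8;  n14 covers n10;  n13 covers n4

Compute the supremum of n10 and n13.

n3

Common upper bounds of {n10, n13}: n16, n3, n8, n9.
The least among these is n3.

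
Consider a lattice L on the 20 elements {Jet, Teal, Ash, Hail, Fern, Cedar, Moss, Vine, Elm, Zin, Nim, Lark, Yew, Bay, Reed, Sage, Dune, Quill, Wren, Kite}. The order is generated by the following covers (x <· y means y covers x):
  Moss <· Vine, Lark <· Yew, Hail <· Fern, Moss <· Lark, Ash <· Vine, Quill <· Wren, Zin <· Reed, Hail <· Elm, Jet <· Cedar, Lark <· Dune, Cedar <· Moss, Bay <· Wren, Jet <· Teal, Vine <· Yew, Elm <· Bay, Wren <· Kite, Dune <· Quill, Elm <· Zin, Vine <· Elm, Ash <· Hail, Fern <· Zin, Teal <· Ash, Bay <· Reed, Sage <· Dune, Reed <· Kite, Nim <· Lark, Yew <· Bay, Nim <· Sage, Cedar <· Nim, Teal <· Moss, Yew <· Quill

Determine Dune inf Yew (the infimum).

Lark

Common lower bounds of {Dune, Yew}: Cedar, Jet, Lark, Moss, Nim, Teal.
The greatest among these is Lark.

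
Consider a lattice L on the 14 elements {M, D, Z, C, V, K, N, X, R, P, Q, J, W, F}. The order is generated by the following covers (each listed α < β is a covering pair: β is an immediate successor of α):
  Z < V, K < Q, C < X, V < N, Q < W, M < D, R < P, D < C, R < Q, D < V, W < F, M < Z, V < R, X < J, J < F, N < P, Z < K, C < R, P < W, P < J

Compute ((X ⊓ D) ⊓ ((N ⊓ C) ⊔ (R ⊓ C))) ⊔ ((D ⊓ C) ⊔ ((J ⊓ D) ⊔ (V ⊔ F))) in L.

F

X ∧ D = D
N ∧ C = D
R ∧ C = C
D ∨ C = C
D ∧ C = D
D ∧ C = D
J ∧ D = D
V ∨ F = F
D ∨ F = F
D ∨ F = F
D ∨ F = F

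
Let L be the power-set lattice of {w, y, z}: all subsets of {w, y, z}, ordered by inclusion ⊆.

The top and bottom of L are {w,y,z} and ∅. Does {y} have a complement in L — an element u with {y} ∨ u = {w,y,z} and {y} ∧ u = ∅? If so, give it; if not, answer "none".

Need u with {y} ∨ u = {w,y,z} and {y} ∧ u = ∅.
Checking each element gives: {w,z}.

{w,z}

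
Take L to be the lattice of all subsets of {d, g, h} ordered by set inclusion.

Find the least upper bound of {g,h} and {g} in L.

{g,h}

Under ⊆, join is union: {g,h} ∪ {g} = {g,h}.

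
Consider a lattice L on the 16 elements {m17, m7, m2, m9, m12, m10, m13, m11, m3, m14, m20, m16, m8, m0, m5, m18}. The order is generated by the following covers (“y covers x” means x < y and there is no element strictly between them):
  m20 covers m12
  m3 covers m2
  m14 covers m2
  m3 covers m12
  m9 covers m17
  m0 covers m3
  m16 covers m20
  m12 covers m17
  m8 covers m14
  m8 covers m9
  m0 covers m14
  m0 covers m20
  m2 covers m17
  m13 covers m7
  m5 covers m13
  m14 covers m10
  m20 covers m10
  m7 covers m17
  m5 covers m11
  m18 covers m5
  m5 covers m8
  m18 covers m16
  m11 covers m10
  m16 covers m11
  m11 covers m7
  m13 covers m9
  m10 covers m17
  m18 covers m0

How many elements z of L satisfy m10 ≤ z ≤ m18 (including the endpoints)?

The interval [m10, m18] = {m0, m10, m11, m14, m16, m18, m20, m5, m8}, which has 9 elements.

9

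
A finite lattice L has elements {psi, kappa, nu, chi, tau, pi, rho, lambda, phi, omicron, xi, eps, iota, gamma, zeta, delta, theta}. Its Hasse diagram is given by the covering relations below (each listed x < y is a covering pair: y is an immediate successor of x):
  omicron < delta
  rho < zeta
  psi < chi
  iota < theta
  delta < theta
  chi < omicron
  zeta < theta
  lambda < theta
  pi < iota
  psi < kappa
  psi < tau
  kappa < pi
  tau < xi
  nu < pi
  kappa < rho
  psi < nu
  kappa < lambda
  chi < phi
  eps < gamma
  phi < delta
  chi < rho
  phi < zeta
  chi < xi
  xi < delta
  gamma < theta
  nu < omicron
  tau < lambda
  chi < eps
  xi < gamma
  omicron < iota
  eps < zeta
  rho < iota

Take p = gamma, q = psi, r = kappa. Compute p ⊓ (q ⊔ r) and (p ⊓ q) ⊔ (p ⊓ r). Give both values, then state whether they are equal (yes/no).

q ⊔ r = kappa, so p ⊓ (q ⊔ r) = gamma ⊓ kappa = psi.
p ⊓ q = psi and p ⊓ r = psi, so (p ⊓ q) ⊔ (p ⊓ r) = psi ⊔ psi = psi.
Equal: yes.

psi; psi; yes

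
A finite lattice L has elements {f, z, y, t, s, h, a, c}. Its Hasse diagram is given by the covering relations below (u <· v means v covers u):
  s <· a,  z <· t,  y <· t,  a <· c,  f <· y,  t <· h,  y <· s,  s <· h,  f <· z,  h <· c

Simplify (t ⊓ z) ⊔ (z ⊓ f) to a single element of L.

t ∧ z = z
z ∧ f = f
z ∨ f = z

z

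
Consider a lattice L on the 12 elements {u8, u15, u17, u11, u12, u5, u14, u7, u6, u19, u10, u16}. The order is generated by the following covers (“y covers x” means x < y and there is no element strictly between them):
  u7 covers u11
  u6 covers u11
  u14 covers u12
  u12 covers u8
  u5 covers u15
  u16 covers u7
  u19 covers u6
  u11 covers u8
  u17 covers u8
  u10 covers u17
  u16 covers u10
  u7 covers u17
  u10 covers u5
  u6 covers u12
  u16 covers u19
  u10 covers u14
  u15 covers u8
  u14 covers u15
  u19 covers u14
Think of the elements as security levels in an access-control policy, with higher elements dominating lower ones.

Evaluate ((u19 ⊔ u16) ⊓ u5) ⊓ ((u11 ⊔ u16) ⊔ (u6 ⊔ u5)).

u19 ∨ u16 = u16
u16 ∧ u5 = u5
u11 ∨ u16 = u16
u6 ∨ u5 = u16
u16 ∨ u16 = u16
u5 ∧ u16 = u5

u5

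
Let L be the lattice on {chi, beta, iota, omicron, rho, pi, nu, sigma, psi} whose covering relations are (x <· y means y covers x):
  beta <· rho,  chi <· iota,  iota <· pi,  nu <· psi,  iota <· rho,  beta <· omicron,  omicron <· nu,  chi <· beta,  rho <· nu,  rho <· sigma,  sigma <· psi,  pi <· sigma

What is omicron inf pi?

chi

Common lower bounds of {omicron, pi}: chi.
The greatest among these is chi.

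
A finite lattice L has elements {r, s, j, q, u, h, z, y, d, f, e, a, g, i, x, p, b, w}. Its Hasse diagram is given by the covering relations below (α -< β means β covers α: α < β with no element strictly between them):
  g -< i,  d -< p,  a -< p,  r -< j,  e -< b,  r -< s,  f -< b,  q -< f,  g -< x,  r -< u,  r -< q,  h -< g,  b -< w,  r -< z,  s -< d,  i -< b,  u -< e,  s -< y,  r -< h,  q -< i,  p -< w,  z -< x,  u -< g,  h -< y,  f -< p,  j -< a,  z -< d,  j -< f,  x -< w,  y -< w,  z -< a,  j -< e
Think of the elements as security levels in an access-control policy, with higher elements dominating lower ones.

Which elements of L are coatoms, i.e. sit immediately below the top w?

b, p, x, y

The coatoms are exactly the elements covered by w: b, p, x, y.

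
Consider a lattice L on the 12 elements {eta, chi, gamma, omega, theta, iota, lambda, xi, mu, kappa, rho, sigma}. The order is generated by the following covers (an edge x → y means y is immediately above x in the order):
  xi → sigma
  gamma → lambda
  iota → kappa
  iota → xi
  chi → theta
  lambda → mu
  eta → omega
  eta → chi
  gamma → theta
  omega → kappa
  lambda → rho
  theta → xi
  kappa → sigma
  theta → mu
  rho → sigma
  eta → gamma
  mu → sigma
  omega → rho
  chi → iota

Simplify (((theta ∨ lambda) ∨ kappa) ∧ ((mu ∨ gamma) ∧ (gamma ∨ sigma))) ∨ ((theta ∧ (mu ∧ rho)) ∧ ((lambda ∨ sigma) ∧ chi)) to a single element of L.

theta ∨ lambda = mu
mu ∨ kappa = sigma
mu ∨ gamma = mu
gamma ∨ sigma = sigma
mu ∧ sigma = mu
sigma ∧ mu = mu
mu ∧ rho = lambda
theta ∧ lambda = gamma
lambda ∨ sigma = sigma
sigma ∧ chi = chi
gamma ∧ chi = eta
mu ∨ eta = mu

mu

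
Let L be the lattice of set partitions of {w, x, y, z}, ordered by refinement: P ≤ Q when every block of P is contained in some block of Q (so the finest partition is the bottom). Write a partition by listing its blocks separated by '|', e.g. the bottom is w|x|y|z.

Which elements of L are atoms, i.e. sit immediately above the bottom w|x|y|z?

wx|y|z, wy|x|z, wz|x|y, w|xy|z, w|xz|y, w|x|yz

The atoms are exactly the elements that cover w|x|y|z: wx|y|z, wy|x|z, wz|x|y, w|xy|z, w|xz|y, w|x|yz.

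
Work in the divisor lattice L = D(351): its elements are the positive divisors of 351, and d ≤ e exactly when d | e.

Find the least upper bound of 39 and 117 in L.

In the divisibility order, the join is the least common multiple: lcm(39, 117) = 117.

117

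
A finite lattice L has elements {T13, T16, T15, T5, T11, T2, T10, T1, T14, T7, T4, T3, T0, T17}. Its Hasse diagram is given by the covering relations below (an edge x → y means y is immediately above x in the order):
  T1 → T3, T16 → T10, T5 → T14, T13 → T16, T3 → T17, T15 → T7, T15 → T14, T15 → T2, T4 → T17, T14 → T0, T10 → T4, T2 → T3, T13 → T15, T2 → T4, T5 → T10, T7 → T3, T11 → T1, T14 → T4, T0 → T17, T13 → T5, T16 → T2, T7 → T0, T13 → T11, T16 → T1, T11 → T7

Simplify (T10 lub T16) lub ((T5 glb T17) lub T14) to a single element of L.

T10 ∨ T16 = T10
T5 ∧ T17 = T5
T5 ∨ T14 = T14
T10 ∨ T14 = T4

T4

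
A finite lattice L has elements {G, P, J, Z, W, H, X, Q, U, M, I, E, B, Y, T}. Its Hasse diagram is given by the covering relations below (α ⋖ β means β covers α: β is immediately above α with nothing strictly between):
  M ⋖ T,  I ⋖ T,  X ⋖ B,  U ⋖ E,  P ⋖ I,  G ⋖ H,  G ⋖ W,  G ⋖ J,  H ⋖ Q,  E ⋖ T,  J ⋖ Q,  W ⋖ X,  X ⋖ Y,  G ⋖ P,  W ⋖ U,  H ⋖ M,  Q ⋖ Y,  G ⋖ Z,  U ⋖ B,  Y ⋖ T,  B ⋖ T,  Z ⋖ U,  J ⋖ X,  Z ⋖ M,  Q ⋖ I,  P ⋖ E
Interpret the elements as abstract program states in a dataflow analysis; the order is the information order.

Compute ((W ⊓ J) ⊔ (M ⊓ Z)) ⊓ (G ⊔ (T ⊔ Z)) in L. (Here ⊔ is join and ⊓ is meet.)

W ∧ J = G
M ∧ Z = Z
G ∨ Z = Z
T ∨ Z = T
G ∨ T = T
Z ∧ T = Z

Z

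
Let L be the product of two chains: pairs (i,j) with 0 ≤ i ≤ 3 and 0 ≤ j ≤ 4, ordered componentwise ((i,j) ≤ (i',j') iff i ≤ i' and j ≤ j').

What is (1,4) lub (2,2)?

(2,4)

Common upper bounds of {(1,4), (2,2)}: (2,4), (3,4).
The least among these is (2,4).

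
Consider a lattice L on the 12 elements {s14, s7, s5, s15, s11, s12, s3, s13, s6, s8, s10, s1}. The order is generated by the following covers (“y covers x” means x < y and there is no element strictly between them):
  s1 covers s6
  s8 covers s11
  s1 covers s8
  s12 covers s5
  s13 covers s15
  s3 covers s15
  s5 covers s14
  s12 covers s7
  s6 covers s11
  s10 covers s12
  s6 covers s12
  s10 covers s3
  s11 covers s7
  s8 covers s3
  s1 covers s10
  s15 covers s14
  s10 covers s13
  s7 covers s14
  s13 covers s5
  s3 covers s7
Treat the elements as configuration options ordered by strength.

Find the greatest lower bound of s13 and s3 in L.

Common lower bounds of {s13, s3}: s14, s15.
The greatest among these is s15.

s15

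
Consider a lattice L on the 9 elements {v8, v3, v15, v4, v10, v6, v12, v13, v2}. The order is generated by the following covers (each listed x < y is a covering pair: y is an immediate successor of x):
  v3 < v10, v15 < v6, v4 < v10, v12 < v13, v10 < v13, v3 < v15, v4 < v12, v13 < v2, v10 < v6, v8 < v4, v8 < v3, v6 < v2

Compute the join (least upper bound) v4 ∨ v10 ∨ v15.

v6

Common upper bounds of {v4, v10, v15}: v2, v6.
The least among these is v6.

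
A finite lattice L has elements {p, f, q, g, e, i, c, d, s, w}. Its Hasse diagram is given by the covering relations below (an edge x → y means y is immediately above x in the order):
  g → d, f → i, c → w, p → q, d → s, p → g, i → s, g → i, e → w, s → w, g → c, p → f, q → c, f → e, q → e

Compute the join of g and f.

Common upper bounds of {g, f}: i, s, w.
The least among these is i.

i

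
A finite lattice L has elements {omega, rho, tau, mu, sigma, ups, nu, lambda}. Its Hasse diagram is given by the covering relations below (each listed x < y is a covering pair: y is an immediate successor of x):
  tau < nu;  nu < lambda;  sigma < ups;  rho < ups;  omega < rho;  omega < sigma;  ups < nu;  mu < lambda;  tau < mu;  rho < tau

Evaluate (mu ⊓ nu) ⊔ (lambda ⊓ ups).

mu ∧ nu = tau
lambda ∧ ups = ups
tau ∨ ups = nu

nu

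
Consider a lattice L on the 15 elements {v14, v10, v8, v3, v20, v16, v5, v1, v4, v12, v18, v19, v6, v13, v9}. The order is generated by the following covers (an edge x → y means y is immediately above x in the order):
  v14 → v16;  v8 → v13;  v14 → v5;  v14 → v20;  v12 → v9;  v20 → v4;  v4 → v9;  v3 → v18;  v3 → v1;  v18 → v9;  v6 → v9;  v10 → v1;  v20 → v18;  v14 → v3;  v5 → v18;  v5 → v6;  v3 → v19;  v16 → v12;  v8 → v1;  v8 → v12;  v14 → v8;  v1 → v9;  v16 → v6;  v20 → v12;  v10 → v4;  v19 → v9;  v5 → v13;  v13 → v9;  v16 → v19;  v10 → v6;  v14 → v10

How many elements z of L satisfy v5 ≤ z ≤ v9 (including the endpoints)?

The interval [v5, v9] = {v13, v18, v5, v6, v9}, which has 5 elements.

5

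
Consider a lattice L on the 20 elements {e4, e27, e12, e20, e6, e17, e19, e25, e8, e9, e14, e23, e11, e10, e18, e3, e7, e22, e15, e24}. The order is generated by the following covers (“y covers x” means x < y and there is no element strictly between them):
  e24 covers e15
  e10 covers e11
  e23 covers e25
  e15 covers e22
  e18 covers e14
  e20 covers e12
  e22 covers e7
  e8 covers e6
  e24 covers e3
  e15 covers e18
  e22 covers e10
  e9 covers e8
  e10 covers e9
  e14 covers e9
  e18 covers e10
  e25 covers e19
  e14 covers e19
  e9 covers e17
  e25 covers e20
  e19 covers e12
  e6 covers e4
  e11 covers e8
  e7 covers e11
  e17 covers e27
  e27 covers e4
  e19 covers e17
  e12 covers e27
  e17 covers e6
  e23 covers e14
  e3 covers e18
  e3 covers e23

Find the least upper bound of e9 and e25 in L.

e23

Common upper bounds of {e9, e25}: e23, e24, e3.
The least among these is e23.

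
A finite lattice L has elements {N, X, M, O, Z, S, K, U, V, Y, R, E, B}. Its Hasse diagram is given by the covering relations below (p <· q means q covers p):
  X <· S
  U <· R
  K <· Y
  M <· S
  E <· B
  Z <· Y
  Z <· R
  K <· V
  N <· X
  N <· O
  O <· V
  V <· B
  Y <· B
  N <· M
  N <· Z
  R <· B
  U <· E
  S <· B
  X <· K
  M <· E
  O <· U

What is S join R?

B

Common upper bounds of {S, R}: B.
The least among these is B.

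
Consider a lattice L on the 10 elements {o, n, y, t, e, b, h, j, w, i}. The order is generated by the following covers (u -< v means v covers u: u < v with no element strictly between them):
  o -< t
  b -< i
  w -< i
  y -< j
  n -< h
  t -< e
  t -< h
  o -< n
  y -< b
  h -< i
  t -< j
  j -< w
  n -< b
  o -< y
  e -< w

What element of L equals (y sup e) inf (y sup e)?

w

y ∨ e = w
y ∨ e = w
w ∧ w = w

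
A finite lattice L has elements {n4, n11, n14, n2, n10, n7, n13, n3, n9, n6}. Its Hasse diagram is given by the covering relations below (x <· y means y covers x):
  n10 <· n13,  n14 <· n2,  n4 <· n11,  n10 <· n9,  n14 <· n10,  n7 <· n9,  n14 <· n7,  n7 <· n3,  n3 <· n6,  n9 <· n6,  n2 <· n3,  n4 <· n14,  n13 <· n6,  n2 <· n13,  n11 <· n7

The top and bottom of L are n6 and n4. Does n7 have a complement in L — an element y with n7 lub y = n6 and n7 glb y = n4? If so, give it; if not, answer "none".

For every candidate y, either n7 ∨ y ≠ n6 or n7 ∧ y ≠ n4; no complement exists.

none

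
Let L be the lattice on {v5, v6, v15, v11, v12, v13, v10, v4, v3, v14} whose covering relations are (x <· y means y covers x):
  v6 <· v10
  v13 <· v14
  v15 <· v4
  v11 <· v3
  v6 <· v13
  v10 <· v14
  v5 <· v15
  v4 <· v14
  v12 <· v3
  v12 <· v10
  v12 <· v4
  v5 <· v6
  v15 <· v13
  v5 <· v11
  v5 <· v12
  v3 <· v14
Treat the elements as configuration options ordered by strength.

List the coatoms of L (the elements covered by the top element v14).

The coatoms are exactly the elements covered by v14: v10, v13, v3, v4.

v10, v13, v3, v4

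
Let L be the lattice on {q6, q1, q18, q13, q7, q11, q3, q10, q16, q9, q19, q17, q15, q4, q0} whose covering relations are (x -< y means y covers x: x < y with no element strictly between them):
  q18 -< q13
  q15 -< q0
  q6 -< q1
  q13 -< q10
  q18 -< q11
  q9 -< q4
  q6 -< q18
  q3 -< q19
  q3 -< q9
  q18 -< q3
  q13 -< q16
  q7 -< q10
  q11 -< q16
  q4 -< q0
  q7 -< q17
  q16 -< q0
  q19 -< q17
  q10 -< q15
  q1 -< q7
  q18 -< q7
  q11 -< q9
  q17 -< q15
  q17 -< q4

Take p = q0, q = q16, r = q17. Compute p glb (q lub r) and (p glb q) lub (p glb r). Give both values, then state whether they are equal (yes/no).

q0; q0; yes

q lub r = q0, so p glb (q lub r) = q0 glb q0 = q0.
p glb q = q16 and p glb r = q17, so (p glb q) lub (p glb r) = q16 lub q17 = q0.
Equal: yes.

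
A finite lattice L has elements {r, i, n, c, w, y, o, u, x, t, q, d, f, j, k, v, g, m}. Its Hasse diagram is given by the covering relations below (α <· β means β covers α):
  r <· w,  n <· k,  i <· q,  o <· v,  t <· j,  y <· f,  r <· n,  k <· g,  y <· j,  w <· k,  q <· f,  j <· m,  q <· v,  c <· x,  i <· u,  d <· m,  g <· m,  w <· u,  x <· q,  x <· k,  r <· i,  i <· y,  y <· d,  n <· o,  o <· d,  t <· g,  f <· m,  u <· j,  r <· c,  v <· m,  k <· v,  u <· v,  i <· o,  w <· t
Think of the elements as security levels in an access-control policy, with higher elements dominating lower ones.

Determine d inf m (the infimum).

d

Common lower bounds of {d, m}: d, i, n, o, r, y.
The greatest among these is d.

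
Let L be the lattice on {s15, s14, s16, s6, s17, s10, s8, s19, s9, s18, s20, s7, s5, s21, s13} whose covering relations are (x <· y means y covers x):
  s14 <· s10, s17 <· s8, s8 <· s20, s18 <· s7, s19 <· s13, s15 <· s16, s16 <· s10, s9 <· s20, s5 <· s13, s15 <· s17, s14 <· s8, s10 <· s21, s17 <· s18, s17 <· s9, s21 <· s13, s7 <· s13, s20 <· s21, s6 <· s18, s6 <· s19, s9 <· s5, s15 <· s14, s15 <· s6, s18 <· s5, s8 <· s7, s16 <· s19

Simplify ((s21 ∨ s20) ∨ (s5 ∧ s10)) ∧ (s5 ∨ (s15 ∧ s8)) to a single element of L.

s21 ∨ s20 = s21
s5 ∧ s10 = s15
s21 ∨ s15 = s21
s15 ∧ s8 = s15
s5 ∨ s15 = s5
s21 ∧ s5 = s9

s9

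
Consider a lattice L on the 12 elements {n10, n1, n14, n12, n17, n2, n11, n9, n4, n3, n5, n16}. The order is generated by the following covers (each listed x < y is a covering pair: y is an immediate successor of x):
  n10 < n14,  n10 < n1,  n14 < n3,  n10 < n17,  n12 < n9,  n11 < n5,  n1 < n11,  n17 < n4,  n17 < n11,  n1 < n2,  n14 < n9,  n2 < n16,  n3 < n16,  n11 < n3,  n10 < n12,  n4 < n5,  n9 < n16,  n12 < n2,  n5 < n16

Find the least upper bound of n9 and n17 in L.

Common upper bounds of {n9, n17}: n16.
The least among these is n16.

n16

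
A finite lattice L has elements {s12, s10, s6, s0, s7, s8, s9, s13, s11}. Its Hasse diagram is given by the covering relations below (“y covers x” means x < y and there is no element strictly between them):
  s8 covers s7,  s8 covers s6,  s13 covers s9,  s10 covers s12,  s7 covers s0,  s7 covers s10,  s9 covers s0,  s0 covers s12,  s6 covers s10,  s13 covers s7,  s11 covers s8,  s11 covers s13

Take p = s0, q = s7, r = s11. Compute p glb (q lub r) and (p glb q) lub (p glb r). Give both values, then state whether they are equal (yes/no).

q lub r = s11, so p glb (q lub r) = s0 glb s11 = s0.
p glb q = s0 and p glb r = s0, so (p glb q) lub (p glb r) = s0 lub s0 = s0.
Equal: yes.

s0; s0; yes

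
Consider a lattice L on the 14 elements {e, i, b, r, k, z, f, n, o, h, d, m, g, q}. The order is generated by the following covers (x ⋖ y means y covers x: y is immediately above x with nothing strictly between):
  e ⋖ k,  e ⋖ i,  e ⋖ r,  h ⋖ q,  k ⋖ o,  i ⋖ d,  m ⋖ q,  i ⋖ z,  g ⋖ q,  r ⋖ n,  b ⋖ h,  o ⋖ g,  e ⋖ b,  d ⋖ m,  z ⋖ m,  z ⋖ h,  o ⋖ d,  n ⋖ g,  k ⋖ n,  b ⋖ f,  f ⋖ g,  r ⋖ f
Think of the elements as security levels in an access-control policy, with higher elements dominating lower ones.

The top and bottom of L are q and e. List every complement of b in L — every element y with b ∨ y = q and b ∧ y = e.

d, m

Need y with b ∨ y = q and b ∧ y = e.
Checking each element gives: d, m.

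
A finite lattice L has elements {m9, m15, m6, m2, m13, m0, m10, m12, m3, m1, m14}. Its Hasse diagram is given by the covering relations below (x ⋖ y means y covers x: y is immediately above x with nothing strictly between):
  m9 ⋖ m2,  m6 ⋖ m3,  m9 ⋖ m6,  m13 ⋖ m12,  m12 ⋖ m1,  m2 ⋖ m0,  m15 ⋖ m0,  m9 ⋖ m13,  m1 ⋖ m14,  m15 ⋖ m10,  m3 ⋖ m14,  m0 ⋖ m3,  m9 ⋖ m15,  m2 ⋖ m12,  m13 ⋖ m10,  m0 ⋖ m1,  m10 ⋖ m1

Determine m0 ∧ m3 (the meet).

m0

Common lower bounds of {m0, m3}: m0, m15, m2, m9.
The greatest among these is m0.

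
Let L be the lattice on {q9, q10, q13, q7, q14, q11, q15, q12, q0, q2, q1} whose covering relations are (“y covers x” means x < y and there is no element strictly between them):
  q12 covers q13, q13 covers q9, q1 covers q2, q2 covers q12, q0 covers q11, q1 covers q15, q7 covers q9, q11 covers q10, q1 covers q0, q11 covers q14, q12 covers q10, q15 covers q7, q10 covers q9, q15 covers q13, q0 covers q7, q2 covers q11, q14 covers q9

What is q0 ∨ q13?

q1

Common upper bounds of {q0, q13}: q1.
The least among these is q1.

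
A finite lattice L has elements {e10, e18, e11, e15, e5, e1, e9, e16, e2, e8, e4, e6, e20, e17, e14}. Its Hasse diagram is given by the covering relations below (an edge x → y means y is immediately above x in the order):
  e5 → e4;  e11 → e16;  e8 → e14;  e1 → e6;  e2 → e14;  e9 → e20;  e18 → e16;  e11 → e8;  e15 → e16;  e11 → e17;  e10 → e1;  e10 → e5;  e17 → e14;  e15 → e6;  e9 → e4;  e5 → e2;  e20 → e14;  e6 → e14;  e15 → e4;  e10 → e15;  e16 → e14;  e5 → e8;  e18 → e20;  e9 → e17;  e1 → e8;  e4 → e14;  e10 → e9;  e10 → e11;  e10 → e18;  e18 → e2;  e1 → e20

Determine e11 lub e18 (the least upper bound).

e16

Common upper bounds of {e11, e18}: e14, e16.
The least among these is e16.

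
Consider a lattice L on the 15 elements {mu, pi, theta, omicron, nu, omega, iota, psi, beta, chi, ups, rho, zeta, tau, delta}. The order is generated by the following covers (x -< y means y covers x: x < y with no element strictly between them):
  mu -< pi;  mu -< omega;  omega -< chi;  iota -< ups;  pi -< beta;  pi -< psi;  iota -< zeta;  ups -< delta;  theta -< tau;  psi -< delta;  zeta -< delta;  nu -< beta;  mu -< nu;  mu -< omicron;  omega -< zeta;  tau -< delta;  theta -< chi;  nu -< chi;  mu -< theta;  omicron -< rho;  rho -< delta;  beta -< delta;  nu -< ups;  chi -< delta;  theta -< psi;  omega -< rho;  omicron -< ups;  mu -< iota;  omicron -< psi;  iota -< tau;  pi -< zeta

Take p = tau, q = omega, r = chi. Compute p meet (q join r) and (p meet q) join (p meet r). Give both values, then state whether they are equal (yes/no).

q join r = chi, so p meet (q join r) = tau meet chi = theta.
p meet q = mu and p meet r = theta, so (p meet q) join (p meet r) = mu join theta = theta.
Equal: yes.

theta; theta; yes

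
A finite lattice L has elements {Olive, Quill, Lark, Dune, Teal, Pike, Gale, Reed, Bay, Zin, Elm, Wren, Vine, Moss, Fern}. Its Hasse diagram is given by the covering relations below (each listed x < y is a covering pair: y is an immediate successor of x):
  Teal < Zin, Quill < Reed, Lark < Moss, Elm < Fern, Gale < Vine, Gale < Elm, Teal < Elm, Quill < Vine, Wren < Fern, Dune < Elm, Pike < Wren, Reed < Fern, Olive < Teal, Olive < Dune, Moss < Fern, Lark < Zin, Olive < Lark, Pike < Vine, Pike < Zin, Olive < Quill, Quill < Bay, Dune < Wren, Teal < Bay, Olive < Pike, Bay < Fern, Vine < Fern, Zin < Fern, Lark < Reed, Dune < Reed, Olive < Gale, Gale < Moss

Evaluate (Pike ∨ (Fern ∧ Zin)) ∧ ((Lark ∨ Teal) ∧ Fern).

Zin

Fern ∧ Zin = Zin
Pike ∨ Zin = Zin
Lark ∨ Teal = Zin
Zin ∧ Fern = Zin
Zin ∧ Zin = Zin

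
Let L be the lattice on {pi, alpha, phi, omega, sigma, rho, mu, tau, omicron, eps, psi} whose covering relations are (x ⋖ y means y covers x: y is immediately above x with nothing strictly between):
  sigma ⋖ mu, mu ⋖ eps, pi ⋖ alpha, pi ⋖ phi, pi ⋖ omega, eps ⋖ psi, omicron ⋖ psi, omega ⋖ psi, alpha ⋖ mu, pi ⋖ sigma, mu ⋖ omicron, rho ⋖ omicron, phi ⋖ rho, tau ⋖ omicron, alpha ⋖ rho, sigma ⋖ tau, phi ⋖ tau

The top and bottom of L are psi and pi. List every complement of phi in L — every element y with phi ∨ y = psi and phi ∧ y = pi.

Need y with phi ∨ y = psi and phi ∧ y = pi.
Checking each element gives: eps, omega.

eps, omega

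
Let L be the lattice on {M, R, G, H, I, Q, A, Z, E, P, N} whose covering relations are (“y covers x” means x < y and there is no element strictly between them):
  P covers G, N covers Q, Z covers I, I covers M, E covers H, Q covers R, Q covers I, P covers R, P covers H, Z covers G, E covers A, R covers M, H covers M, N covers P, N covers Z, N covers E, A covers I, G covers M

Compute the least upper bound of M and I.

Common upper bounds of {M, I}: A, E, I, N, Q, Z.
The least among these is I.

I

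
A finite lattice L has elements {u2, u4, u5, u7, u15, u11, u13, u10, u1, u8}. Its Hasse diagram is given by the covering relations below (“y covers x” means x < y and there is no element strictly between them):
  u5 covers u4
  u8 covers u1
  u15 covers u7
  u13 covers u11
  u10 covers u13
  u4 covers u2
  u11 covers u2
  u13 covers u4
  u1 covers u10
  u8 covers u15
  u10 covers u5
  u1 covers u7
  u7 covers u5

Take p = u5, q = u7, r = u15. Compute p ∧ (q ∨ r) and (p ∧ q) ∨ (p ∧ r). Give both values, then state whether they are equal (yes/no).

q ∨ r = u15, so p ∧ (q ∨ r) = u5 ∧ u15 = u5.
p ∧ q = u5 and p ∧ r = u5, so (p ∧ q) ∨ (p ∧ r) = u5 ∨ u5 = u5.
Equal: yes.

u5; u5; yes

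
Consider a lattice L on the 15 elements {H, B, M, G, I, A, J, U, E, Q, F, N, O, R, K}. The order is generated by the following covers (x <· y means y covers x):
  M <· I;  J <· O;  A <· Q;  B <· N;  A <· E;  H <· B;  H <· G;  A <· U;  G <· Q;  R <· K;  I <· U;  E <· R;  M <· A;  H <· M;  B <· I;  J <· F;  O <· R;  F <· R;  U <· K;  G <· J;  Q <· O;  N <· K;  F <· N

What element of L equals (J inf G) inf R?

J ∧ G = G
G ∧ R = G

G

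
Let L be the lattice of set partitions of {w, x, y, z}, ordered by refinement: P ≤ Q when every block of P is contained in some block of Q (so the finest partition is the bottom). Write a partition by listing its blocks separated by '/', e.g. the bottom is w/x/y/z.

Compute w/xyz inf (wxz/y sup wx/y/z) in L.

wxz/y ∨ wx/y/z = wxz/y
w/xyz ∧ wxz/y = w/xz/y

w/xz/y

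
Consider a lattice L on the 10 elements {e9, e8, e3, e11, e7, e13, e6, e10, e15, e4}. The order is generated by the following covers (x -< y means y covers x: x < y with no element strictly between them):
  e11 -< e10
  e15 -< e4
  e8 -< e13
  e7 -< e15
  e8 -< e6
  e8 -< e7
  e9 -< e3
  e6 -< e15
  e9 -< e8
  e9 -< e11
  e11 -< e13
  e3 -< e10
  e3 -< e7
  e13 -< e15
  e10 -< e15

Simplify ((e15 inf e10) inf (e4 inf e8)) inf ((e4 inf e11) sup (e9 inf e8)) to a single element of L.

e15 ∧ e10 = e10
e4 ∧ e8 = e8
e10 ∧ e8 = e9
e4 ∧ e11 = e11
e9 ∧ e8 = e9
e11 ∨ e9 = e11
e9 ∧ e11 = e9

e9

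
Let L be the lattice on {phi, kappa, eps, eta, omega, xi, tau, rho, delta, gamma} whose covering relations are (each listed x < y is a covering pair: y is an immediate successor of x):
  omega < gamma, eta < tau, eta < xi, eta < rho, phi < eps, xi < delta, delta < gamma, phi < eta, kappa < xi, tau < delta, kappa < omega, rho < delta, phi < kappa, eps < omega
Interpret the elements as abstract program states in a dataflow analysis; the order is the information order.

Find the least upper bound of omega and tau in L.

gamma

Common upper bounds of {omega, tau}: gamma.
The least among these is gamma.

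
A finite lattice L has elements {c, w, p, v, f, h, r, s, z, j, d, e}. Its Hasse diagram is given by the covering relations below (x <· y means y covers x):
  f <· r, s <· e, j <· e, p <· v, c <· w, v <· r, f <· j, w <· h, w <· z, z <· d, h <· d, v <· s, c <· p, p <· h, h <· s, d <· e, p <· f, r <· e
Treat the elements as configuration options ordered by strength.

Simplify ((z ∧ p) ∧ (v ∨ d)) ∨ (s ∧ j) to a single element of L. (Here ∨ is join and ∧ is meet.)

p

z ∧ p = c
v ∨ d = e
c ∧ e = c
s ∧ j = p
c ∨ p = p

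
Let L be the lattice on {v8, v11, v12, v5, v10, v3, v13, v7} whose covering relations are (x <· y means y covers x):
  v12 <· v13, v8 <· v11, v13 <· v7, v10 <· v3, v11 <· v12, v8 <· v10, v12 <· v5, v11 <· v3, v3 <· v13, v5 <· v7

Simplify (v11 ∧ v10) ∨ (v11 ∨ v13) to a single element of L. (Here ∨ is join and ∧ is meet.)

v13

v11 ∧ v10 = v8
v11 ∨ v13 = v13
v8 ∨ v13 = v13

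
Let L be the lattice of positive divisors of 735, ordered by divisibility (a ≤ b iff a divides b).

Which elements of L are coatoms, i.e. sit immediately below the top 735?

The coatoms are exactly the elements covered by 735: 105, 147, 245.

105, 147, 245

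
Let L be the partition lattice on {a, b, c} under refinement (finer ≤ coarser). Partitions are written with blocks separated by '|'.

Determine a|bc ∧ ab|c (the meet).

Common lower bounds of {a|bc, ab|c}: a|b|c.
The greatest among these is a|b|c.

a|b|c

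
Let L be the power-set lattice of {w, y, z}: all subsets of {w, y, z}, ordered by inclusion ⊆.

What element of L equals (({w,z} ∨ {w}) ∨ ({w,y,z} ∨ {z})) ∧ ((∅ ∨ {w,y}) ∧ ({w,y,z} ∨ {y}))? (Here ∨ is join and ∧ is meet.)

{w,z} ∨ {w} = {w,z}
{w,y,z} ∨ {z} = {w,y,z}
{w,z} ∨ {w,y,z} = {w,y,z}
∅ ∨ {w,y} = {w,y}
{w,y,z} ∨ {y} = {w,y,z}
{w,y} ∧ {w,y,z} = {w,y}
{w,y,z} ∧ {w,y} = {w,y}

{w,y}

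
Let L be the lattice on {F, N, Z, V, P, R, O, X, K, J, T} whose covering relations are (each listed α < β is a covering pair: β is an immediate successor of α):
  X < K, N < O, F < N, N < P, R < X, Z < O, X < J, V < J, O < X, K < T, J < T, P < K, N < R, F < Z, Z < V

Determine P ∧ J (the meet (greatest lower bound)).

N

Common lower bounds of {P, J}: F, N.
The greatest among these is N.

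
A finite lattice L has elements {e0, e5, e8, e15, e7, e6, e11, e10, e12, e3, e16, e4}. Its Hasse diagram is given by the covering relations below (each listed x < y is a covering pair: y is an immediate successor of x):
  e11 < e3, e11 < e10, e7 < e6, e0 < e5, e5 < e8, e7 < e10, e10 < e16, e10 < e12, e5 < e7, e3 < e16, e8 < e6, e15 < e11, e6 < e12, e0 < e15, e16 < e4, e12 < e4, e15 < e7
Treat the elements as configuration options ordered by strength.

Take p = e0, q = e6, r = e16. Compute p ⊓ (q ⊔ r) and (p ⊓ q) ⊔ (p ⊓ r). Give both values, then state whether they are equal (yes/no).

e0; e0; yes

q ⊔ r = e4, so p ⊓ (q ⊔ r) = e0 ⊓ e4 = e0.
p ⊓ q = e0 and p ⊓ r = e0, so (p ⊓ q) ⊔ (p ⊓ r) = e0 ⊔ e0 = e0.
Equal: yes.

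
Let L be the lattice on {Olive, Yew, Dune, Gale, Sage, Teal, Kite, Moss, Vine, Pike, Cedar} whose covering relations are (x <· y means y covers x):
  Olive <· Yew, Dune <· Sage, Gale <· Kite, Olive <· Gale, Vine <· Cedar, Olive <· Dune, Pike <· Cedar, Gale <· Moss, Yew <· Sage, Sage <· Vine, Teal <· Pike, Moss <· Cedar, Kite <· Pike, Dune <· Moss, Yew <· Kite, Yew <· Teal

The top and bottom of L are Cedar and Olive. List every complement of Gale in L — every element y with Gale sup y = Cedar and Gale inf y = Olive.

Need y with Gale ∨ y = Cedar and Gale ∧ y = Olive.
Checking each element gives: Sage, Vine.

Sage, Vine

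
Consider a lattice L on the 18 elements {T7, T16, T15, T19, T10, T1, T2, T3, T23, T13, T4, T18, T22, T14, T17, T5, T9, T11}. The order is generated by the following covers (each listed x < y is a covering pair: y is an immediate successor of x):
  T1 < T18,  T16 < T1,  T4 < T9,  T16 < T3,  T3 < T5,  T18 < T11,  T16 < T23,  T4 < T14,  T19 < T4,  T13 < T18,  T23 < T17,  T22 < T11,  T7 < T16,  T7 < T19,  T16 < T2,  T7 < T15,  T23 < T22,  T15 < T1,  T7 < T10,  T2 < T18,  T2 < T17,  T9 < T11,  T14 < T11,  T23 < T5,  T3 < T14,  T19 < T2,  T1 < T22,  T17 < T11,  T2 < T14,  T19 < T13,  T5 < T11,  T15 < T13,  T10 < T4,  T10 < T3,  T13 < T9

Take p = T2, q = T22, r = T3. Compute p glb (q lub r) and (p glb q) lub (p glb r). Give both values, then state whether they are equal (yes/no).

q lub r = T11, so p glb (q lub r) = T2 glb T11 = T2.
p glb q = T16 and p glb r = T16, so (p glb q) lub (p glb r) = T16 lub T16 = T16.
Equal: no.

T2; T16; no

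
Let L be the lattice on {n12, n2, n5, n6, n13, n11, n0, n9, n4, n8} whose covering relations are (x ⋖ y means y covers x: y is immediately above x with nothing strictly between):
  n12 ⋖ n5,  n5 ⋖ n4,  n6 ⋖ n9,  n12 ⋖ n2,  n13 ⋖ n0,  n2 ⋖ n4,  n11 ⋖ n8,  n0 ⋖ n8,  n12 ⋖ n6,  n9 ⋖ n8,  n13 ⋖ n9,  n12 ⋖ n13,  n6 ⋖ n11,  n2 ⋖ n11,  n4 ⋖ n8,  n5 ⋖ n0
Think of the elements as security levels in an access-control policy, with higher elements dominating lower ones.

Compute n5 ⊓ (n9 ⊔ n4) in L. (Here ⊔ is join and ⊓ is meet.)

n5

n9 ∨ n4 = n8
n5 ∧ n8 = n5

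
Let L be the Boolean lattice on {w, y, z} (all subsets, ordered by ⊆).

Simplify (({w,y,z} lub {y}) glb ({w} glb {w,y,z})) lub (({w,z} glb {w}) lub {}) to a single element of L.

{w,y,z} ∨ {y} = {w,y,z}
{w} ∧ {w,y,z} = {w}
{w,y,z} ∧ {w} = {w}
{w,z} ∧ {w} = {w}
{w} ∨ {} = {w}
{w} ∨ {w} = {w}

{w}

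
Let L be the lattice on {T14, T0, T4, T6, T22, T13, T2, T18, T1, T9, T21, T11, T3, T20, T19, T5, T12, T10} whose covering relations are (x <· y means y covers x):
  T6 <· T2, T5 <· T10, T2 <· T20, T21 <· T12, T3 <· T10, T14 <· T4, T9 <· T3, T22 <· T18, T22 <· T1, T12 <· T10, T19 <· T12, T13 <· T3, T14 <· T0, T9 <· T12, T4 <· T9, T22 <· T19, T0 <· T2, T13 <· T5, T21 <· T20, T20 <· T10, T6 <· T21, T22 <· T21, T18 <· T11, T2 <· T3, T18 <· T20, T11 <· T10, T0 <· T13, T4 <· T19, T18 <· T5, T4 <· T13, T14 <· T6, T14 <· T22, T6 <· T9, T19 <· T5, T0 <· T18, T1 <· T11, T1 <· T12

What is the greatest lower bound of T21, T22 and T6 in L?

T14

Common lower bounds of {T21, T22, T6}: T14.
The greatest among these is T14.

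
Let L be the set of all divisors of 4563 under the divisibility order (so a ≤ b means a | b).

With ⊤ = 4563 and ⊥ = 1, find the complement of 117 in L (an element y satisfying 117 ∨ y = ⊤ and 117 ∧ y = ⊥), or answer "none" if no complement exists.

none

For every candidate y, either 117 ∨ y ≠ 4563 or 117 ∧ y ≠ 1; no complement exists.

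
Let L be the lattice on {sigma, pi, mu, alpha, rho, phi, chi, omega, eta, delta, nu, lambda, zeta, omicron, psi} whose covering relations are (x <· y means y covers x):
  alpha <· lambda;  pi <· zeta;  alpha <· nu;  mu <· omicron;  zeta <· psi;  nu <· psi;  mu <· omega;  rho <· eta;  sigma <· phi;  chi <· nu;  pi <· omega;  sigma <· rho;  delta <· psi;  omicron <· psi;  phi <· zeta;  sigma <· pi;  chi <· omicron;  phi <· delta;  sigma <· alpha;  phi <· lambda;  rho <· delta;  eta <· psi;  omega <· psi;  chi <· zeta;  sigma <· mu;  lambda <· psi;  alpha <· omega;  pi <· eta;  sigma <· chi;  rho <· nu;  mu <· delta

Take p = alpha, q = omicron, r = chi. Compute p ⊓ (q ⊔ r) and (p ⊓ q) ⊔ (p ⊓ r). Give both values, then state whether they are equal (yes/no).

sigma; sigma; yes

q ⊔ r = omicron, so p ⊓ (q ⊔ r) = alpha ⊓ omicron = sigma.
p ⊓ q = sigma and p ⊓ r = sigma, so (p ⊓ q) ⊔ (p ⊓ r) = sigma ⊔ sigma = sigma.
Equal: yes.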